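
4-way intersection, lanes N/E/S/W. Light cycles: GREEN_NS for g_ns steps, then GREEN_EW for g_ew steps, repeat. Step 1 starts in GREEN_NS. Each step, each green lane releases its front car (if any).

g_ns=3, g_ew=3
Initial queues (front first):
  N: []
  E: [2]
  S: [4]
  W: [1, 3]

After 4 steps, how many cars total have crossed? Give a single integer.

Step 1 [NS]: N:empty,E:wait,S:car4-GO,W:wait | queues: N=0 E=1 S=0 W=2
Step 2 [NS]: N:empty,E:wait,S:empty,W:wait | queues: N=0 E=1 S=0 W=2
Step 3 [NS]: N:empty,E:wait,S:empty,W:wait | queues: N=0 E=1 S=0 W=2
Step 4 [EW]: N:wait,E:car2-GO,S:wait,W:car1-GO | queues: N=0 E=0 S=0 W=1
Cars crossed by step 4: 3

Answer: 3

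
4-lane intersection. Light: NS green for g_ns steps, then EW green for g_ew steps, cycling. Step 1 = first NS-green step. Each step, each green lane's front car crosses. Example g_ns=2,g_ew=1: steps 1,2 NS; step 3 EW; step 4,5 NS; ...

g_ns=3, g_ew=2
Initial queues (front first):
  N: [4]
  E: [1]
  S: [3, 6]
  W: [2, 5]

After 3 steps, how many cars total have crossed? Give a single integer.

Step 1 [NS]: N:car4-GO,E:wait,S:car3-GO,W:wait | queues: N=0 E=1 S=1 W=2
Step 2 [NS]: N:empty,E:wait,S:car6-GO,W:wait | queues: N=0 E=1 S=0 W=2
Step 3 [NS]: N:empty,E:wait,S:empty,W:wait | queues: N=0 E=1 S=0 W=2
Cars crossed by step 3: 3

Answer: 3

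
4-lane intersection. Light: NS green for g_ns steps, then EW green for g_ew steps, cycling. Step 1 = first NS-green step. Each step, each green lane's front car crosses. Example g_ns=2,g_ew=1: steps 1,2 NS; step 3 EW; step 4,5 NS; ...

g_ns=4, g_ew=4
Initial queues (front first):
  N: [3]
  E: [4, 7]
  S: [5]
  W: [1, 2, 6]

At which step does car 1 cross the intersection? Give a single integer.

Step 1 [NS]: N:car3-GO,E:wait,S:car5-GO,W:wait | queues: N=0 E=2 S=0 W=3
Step 2 [NS]: N:empty,E:wait,S:empty,W:wait | queues: N=0 E=2 S=0 W=3
Step 3 [NS]: N:empty,E:wait,S:empty,W:wait | queues: N=0 E=2 S=0 W=3
Step 4 [NS]: N:empty,E:wait,S:empty,W:wait | queues: N=0 E=2 S=0 W=3
Step 5 [EW]: N:wait,E:car4-GO,S:wait,W:car1-GO | queues: N=0 E=1 S=0 W=2
Step 6 [EW]: N:wait,E:car7-GO,S:wait,W:car2-GO | queues: N=0 E=0 S=0 W=1
Step 7 [EW]: N:wait,E:empty,S:wait,W:car6-GO | queues: N=0 E=0 S=0 W=0
Car 1 crosses at step 5

5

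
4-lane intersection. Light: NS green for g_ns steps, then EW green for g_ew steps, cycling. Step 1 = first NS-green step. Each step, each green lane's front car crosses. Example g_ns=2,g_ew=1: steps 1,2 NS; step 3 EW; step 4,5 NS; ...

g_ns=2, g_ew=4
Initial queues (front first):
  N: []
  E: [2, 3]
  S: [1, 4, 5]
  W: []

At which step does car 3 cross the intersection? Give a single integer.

Step 1 [NS]: N:empty,E:wait,S:car1-GO,W:wait | queues: N=0 E=2 S=2 W=0
Step 2 [NS]: N:empty,E:wait,S:car4-GO,W:wait | queues: N=0 E=2 S=1 W=0
Step 3 [EW]: N:wait,E:car2-GO,S:wait,W:empty | queues: N=0 E=1 S=1 W=0
Step 4 [EW]: N:wait,E:car3-GO,S:wait,W:empty | queues: N=0 E=0 S=1 W=0
Step 5 [EW]: N:wait,E:empty,S:wait,W:empty | queues: N=0 E=0 S=1 W=0
Step 6 [EW]: N:wait,E:empty,S:wait,W:empty | queues: N=0 E=0 S=1 W=0
Step 7 [NS]: N:empty,E:wait,S:car5-GO,W:wait | queues: N=0 E=0 S=0 W=0
Car 3 crosses at step 4

4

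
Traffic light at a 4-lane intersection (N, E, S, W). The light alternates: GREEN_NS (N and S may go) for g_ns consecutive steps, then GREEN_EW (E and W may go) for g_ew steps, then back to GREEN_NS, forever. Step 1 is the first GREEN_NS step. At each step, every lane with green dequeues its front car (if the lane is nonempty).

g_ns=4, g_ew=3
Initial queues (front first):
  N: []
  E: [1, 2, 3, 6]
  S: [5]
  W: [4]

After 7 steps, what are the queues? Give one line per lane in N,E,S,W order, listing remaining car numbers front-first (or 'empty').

Step 1 [NS]: N:empty,E:wait,S:car5-GO,W:wait | queues: N=0 E=4 S=0 W=1
Step 2 [NS]: N:empty,E:wait,S:empty,W:wait | queues: N=0 E=4 S=0 W=1
Step 3 [NS]: N:empty,E:wait,S:empty,W:wait | queues: N=0 E=4 S=0 W=1
Step 4 [NS]: N:empty,E:wait,S:empty,W:wait | queues: N=0 E=4 S=0 W=1
Step 5 [EW]: N:wait,E:car1-GO,S:wait,W:car4-GO | queues: N=0 E=3 S=0 W=0
Step 6 [EW]: N:wait,E:car2-GO,S:wait,W:empty | queues: N=0 E=2 S=0 W=0
Step 7 [EW]: N:wait,E:car3-GO,S:wait,W:empty | queues: N=0 E=1 S=0 W=0

N: empty
E: 6
S: empty
W: empty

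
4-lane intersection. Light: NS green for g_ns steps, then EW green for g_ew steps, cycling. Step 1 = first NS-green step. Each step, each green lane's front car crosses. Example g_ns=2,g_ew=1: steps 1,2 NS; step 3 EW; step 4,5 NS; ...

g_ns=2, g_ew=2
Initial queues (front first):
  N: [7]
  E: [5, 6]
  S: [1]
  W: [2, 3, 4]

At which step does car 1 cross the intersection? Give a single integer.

Step 1 [NS]: N:car7-GO,E:wait,S:car1-GO,W:wait | queues: N=0 E=2 S=0 W=3
Step 2 [NS]: N:empty,E:wait,S:empty,W:wait | queues: N=0 E=2 S=0 W=3
Step 3 [EW]: N:wait,E:car5-GO,S:wait,W:car2-GO | queues: N=0 E=1 S=0 W=2
Step 4 [EW]: N:wait,E:car6-GO,S:wait,W:car3-GO | queues: N=0 E=0 S=0 W=1
Step 5 [NS]: N:empty,E:wait,S:empty,W:wait | queues: N=0 E=0 S=0 W=1
Step 6 [NS]: N:empty,E:wait,S:empty,W:wait | queues: N=0 E=0 S=0 W=1
Step 7 [EW]: N:wait,E:empty,S:wait,W:car4-GO | queues: N=0 E=0 S=0 W=0
Car 1 crosses at step 1

1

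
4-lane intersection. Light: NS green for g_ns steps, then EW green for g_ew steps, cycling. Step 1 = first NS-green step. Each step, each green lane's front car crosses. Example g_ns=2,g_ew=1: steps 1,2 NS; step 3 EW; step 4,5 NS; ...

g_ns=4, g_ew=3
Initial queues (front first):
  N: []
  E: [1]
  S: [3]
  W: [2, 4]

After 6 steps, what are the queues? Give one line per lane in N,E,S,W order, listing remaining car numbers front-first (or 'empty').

Step 1 [NS]: N:empty,E:wait,S:car3-GO,W:wait | queues: N=0 E=1 S=0 W=2
Step 2 [NS]: N:empty,E:wait,S:empty,W:wait | queues: N=0 E=1 S=0 W=2
Step 3 [NS]: N:empty,E:wait,S:empty,W:wait | queues: N=0 E=1 S=0 W=2
Step 4 [NS]: N:empty,E:wait,S:empty,W:wait | queues: N=0 E=1 S=0 W=2
Step 5 [EW]: N:wait,E:car1-GO,S:wait,W:car2-GO | queues: N=0 E=0 S=0 W=1
Step 6 [EW]: N:wait,E:empty,S:wait,W:car4-GO | queues: N=0 E=0 S=0 W=0

N: empty
E: empty
S: empty
W: empty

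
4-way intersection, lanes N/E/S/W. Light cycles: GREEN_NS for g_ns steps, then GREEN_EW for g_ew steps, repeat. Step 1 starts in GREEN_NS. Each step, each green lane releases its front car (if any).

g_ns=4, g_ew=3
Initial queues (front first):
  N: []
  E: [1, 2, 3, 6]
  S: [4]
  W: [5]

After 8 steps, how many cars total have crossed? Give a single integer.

Answer: 5

Derivation:
Step 1 [NS]: N:empty,E:wait,S:car4-GO,W:wait | queues: N=0 E=4 S=0 W=1
Step 2 [NS]: N:empty,E:wait,S:empty,W:wait | queues: N=0 E=4 S=0 W=1
Step 3 [NS]: N:empty,E:wait,S:empty,W:wait | queues: N=0 E=4 S=0 W=1
Step 4 [NS]: N:empty,E:wait,S:empty,W:wait | queues: N=0 E=4 S=0 W=1
Step 5 [EW]: N:wait,E:car1-GO,S:wait,W:car5-GO | queues: N=0 E=3 S=0 W=0
Step 6 [EW]: N:wait,E:car2-GO,S:wait,W:empty | queues: N=0 E=2 S=0 W=0
Step 7 [EW]: N:wait,E:car3-GO,S:wait,W:empty | queues: N=0 E=1 S=0 W=0
Step 8 [NS]: N:empty,E:wait,S:empty,W:wait | queues: N=0 E=1 S=0 W=0
Cars crossed by step 8: 5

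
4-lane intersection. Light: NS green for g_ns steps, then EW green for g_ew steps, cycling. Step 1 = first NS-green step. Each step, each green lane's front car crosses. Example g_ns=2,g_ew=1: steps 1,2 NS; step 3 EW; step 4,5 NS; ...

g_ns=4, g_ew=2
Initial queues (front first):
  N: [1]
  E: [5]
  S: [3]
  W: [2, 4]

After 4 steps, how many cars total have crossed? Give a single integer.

Step 1 [NS]: N:car1-GO,E:wait,S:car3-GO,W:wait | queues: N=0 E=1 S=0 W=2
Step 2 [NS]: N:empty,E:wait,S:empty,W:wait | queues: N=0 E=1 S=0 W=2
Step 3 [NS]: N:empty,E:wait,S:empty,W:wait | queues: N=0 E=1 S=0 W=2
Step 4 [NS]: N:empty,E:wait,S:empty,W:wait | queues: N=0 E=1 S=0 W=2
Cars crossed by step 4: 2

Answer: 2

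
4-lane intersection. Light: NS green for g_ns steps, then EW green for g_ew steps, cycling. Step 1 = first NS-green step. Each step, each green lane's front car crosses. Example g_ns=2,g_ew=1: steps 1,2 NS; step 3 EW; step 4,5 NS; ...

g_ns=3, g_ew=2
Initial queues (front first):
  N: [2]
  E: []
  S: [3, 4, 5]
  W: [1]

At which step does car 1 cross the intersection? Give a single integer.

Step 1 [NS]: N:car2-GO,E:wait,S:car3-GO,W:wait | queues: N=0 E=0 S=2 W=1
Step 2 [NS]: N:empty,E:wait,S:car4-GO,W:wait | queues: N=0 E=0 S=1 W=1
Step 3 [NS]: N:empty,E:wait,S:car5-GO,W:wait | queues: N=0 E=0 S=0 W=1
Step 4 [EW]: N:wait,E:empty,S:wait,W:car1-GO | queues: N=0 E=0 S=0 W=0
Car 1 crosses at step 4

4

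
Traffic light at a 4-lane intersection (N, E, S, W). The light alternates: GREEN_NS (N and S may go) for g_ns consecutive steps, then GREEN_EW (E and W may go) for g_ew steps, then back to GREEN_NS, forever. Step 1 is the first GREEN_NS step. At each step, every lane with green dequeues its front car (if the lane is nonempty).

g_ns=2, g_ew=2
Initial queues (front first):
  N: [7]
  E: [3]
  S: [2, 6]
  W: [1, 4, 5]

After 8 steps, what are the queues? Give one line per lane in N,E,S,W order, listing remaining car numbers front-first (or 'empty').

Step 1 [NS]: N:car7-GO,E:wait,S:car2-GO,W:wait | queues: N=0 E=1 S=1 W=3
Step 2 [NS]: N:empty,E:wait,S:car6-GO,W:wait | queues: N=0 E=1 S=0 W=3
Step 3 [EW]: N:wait,E:car3-GO,S:wait,W:car1-GO | queues: N=0 E=0 S=0 W=2
Step 4 [EW]: N:wait,E:empty,S:wait,W:car4-GO | queues: N=0 E=0 S=0 W=1
Step 5 [NS]: N:empty,E:wait,S:empty,W:wait | queues: N=0 E=0 S=0 W=1
Step 6 [NS]: N:empty,E:wait,S:empty,W:wait | queues: N=0 E=0 S=0 W=1
Step 7 [EW]: N:wait,E:empty,S:wait,W:car5-GO | queues: N=0 E=0 S=0 W=0

N: empty
E: empty
S: empty
W: empty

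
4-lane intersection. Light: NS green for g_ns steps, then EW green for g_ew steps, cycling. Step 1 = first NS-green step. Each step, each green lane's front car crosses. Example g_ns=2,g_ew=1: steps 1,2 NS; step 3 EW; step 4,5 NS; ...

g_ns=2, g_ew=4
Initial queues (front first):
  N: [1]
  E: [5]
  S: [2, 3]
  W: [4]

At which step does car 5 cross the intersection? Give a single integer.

Step 1 [NS]: N:car1-GO,E:wait,S:car2-GO,W:wait | queues: N=0 E=1 S=1 W=1
Step 2 [NS]: N:empty,E:wait,S:car3-GO,W:wait | queues: N=0 E=1 S=0 W=1
Step 3 [EW]: N:wait,E:car5-GO,S:wait,W:car4-GO | queues: N=0 E=0 S=0 W=0
Car 5 crosses at step 3

3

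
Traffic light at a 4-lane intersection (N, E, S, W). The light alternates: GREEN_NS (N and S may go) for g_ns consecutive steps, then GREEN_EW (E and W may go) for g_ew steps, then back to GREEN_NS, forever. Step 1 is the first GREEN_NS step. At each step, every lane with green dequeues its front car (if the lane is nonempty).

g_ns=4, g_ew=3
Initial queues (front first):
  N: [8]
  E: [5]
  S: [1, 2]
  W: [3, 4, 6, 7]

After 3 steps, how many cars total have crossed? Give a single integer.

Step 1 [NS]: N:car8-GO,E:wait,S:car1-GO,W:wait | queues: N=0 E=1 S=1 W=4
Step 2 [NS]: N:empty,E:wait,S:car2-GO,W:wait | queues: N=0 E=1 S=0 W=4
Step 3 [NS]: N:empty,E:wait,S:empty,W:wait | queues: N=0 E=1 S=0 W=4
Cars crossed by step 3: 3

Answer: 3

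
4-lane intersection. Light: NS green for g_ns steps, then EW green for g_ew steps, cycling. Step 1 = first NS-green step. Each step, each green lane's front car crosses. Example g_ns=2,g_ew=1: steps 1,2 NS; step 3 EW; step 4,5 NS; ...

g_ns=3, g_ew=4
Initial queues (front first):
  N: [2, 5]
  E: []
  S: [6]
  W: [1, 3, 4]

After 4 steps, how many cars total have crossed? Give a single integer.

Step 1 [NS]: N:car2-GO,E:wait,S:car6-GO,W:wait | queues: N=1 E=0 S=0 W=3
Step 2 [NS]: N:car5-GO,E:wait,S:empty,W:wait | queues: N=0 E=0 S=0 W=3
Step 3 [NS]: N:empty,E:wait,S:empty,W:wait | queues: N=0 E=0 S=0 W=3
Step 4 [EW]: N:wait,E:empty,S:wait,W:car1-GO | queues: N=0 E=0 S=0 W=2
Cars crossed by step 4: 4

Answer: 4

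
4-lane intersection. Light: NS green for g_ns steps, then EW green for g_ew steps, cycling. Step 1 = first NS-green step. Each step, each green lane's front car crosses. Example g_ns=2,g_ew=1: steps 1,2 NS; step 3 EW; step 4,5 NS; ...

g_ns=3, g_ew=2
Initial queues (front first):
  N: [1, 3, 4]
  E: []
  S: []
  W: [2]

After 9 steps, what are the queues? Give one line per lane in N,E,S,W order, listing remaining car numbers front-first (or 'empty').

Step 1 [NS]: N:car1-GO,E:wait,S:empty,W:wait | queues: N=2 E=0 S=0 W=1
Step 2 [NS]: N:car3-GO,E:wait,S:empty,W:wait | queues: N=1 E=0 S=0 W=1
Step 3 [NS]: N:car4-GO,E:wait,S:empty,W:wait | queues: N=0 E=0 S=0 W=1
Step 4 [EW]: N:wait,E:empty,S:wait,W:car2-GO | queues: N=0 E=0 S=0 W=0

N: empty
E: empty
S: empty
W: empty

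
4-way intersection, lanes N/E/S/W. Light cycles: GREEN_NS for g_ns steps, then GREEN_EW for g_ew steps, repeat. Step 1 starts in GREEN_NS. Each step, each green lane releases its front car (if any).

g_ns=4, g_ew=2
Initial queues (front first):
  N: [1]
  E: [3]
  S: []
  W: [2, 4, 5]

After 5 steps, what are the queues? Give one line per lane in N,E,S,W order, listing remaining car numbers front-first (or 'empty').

Step 1 [NS]: N:car1-GO,E:wait,S:empty,W:wait | queues: N=0 E=1 S=0 W=3
Step 2 [NS]: N:empty,E:wait,S:empty,W:wait | queues: N=0 E=1 S=0 W=3
Step 3 [NS]: N:empty,E:wait,S:empty,W:wait | queues: N=0 E=1 S=0 W=3
Step 4 [NS]: N:empty,E:wait,S:empty,W:wait | queues: N=0 E=1 S=0 W=3
Step 5 [EW]: N:wait,E:car3-GO,S:wait,W:car2-GO | queues: N=0 E=0 S=0 W=2

N: empty
E: empty
S: empty
W: 4 5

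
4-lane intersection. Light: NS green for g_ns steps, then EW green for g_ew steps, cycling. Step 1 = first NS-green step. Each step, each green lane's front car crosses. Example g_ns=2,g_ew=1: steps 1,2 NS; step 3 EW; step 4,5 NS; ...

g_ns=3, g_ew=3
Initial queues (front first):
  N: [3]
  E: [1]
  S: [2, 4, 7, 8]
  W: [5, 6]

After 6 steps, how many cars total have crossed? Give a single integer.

Step 1 [NS]: N:car3-GO,E:wait,S:car2-GO,W:wait | queues: N=0 E=1 S=3 W=2
Step 2 [NS]: N:empty,E:wait,S:car4-GO,W:wait | queues: N=0 E=1 S=2 W=2
Step 3 [NS]: N:empty,E:wait,S:car7-GO,W:wait | queues: N=0 E=1 S=1 W=2
Step 4 [EW]: N:wait,E:car1-GO,S:wait,W:car5-GO | queues: N=0 E=0 S=1 W=1
Step 5 [EW]: N:wait,E:empty,S:wait,W:car6-GO | queues: N=0 E=0 S=1 W=0
Step 6 [EW]: N:wait,E:empty,S:wait,W:empty | queues: N=0 E=0 S=1 W=0
Cars crossed by step 6: 7

Answer: 7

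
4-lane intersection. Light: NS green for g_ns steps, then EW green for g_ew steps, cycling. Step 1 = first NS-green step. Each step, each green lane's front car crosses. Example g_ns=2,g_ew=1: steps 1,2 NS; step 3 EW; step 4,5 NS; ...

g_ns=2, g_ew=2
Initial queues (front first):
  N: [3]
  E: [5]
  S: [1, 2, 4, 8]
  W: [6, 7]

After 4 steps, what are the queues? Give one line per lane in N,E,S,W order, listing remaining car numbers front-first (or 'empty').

Step 1 [NS]: N:car3-GO,E:wait,S:car1-GO,W:wait | queues: N=0 E=1 S=3 W=2
Step 2 [NS]: N:empty,E:wait,S:car2-GO,W:wait | queues: N=0 E=1 S=2 W=2
Step 3 [EW]: N:wait,E:car5-GO,S:wait,W:car6-GO | queues: N=0 E=0 S=2 W=1
Step 4 [EW]: N:wait,E:empty,S:wait,W:car7-GO | queues: N=0 E=0 S=2 W=0

N: empty
E: empty
S: 4 8
W: empty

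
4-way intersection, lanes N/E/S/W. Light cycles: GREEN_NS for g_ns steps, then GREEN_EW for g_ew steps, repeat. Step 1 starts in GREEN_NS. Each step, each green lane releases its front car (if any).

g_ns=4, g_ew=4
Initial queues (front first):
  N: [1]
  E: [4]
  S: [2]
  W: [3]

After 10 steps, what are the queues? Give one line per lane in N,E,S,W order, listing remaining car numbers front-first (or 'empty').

Step 1 [NS]: N:car1-GO,E:wait,S:car2-GO,W:wait | queues: N=0 E=1 S=0 W=1
Step 2 [NS]: N:empty,E:wait,S:empty,W:wait | queues: N=0 E=1 S=0 W=1
Step 3 [NS]: N:empty,E:wait,S:empty,W:wait | queues: N=0 E=1 S=0 W=1
Step 4 [NS]: N:empty,E:wait,S:empty,W:wait | queues: N=0 E=1 S=0 W=1
Step 5 [EW]: N:wait,E:car4-GO,S:wait,W:car3-GO | queues: N=0 E=0 S=0 W=0

N: empty
E: empty
S: empty
W: empty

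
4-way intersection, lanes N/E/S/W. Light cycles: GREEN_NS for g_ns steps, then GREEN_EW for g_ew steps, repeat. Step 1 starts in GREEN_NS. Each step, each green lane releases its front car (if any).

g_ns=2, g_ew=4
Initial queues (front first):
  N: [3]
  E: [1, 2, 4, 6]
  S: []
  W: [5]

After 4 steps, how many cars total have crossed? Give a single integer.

Step 1 [NS]: N:car3-GO,E:wait,S:empty,W:wait | queues: N=0 E=4 S=0 W=1
Step 2 [NS]: N:empty,E:wait,S:empty,W:wait | queues: N=0 E=4 S=0 W=1
Step 3 [EW]: N:wait,E:car1-GO,S:wait,W:car5-GO | queues: N=0 E=3 S=0 W=0
Step 4 [EW]: N:wait,E:car2-GO,S:wait,W:empty | queues: N=0 E=2 S=0 W=0
Cars crossed by step 4: 4

Answer: 4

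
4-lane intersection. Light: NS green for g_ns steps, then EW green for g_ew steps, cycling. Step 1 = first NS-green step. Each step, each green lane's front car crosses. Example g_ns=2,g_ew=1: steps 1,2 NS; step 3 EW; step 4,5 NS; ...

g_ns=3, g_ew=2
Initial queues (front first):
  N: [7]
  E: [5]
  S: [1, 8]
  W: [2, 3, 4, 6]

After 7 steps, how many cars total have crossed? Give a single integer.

Answer: 6

Derivation:
Step 1 [NS]: N:car7-GO,E:wait,S:car1-GO,W:wait | queues: N=0 E=1 S=1 W=4
Step 2 [NS]: N:empty,E:wait,S:car8-GO,W:wait | queues: N=0 E=1 S=0 W=4
Step 3 [NS]: N:empty,E:wait,S:empty,W:wait | queues: N=0 E=1 S=0 W=4
Step 4 [EW]: N:wait,E:car5-GO,S:wait,W:car2-GO | queues: N=0 E=0 S=0 W=3
Step 5 [EW]: N:wait,E:empty,S:wait,W:car3-GO | queues: N=0 E=0 S=0 W=2
Step 6 [NS]: N:empty,E:wait,S:empty,W:wait | queues: N=0 E=0 S=0 W=2
Step 7 [NS]: N:empty,E:wait,S:empty,W:wait | queues: N=0 E=0 S=0 W=2
Cars crossed by step 7: 6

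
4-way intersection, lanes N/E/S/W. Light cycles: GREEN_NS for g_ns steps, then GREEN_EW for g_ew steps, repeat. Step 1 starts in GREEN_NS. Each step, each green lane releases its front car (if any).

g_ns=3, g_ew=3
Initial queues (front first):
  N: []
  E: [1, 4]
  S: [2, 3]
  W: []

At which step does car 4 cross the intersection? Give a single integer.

Step 1 [NS]: N:empty,E:wait,S:car2-GO,W:wait | queues: N=0 E=2 S=1 W=0
Step 2 [NS]: N:empty,E:wait,S:car3-GO,W:wait | queues: N=0 E=2 S=0 W=0
Step 3 [NS]: N:empty,E:wait,S:empty,W:wait | queues: N=0 E=2 S=0 W=0
Step 4 [EW]: N:wait,E:car1-GO,S:wait,W:empty | queues: N=0 E=1 S=0 W=0
Step 5 [EW]: N:wait,E:car4-GO,S:wait,W:empty | queues: N=0 E=0 S=0 W=0
Car 4 crosses at step 5

5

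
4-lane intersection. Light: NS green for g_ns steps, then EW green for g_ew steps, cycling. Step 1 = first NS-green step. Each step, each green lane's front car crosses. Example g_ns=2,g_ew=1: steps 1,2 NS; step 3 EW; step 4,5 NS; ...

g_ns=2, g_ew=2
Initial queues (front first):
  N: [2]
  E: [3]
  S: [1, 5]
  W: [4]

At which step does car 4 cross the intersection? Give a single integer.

Step 1 [NS]: N:car2-GO,E:wait,S:car1-GO,W:wait | queues: N=0 E=1 S=1 W=1
Step 2 [NS]: N:empty,E:wait,S:car5-GO,W:wait | queues: N=0 E=1 S=0 W=1
Step 3 [EW]: N:wait,E:car3-GO,S:wait,W:car4-GO | queues: N=0 E=0 S=0 W=0
Car 4 crosses at step 3

3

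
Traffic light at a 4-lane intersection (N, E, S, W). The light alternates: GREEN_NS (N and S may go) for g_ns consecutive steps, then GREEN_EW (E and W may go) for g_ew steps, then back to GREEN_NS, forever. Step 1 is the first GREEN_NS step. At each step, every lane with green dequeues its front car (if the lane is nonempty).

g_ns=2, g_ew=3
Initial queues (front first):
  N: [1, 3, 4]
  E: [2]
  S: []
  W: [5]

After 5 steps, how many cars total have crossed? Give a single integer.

Step 1 [NS]: N:car1-GO,E:wait,S:empty,W:wait | queues: N=2 E=1 S=0 W=1
Step 2 [NS]: N:car3-GO,E:wait,S:empty,W:wait | queues: N=1 E=1 S=0 W=1
Step 3 [EW]: N:wait,E:car2-GO,S:wait,W:car5-GO | queues: N=1 E=0 S=0 W=0
Step 4 [EW]: N:wait,E:empty,S:wait,W:empty | queues: N=1 E=0 S=0 W=0
Step 5 [EW]: N:wait,E:empty,S:wait,W:empty | queues: N=1 E=0 S=0 W=0
Cars crossed by step 5: 4

Answer: 4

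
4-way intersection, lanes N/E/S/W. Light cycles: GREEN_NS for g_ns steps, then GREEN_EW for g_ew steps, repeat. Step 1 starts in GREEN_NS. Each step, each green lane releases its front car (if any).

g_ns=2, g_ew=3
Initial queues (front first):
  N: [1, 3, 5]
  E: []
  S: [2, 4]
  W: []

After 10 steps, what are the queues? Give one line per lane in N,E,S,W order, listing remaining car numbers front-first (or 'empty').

Step 1 [NS]: N:car1-GO,E:wait,S:car2-GO,W:wait | queues: N=2 E=0 S=1 W=0
Step 2 [NS]: N:car3-GO,E:wait,S:car4-GO,W:wait | queues: N=1 E=0 S=0 W=0
Step 3 [EW]: N:wait,E:empty,S:wait,W:empty | queues: N=1 E=0 S=0 W=0
Step 4 [EW]: N:wait,E:empty,S:wait,W:empty | queues: N=1 E=0 S=0 W=0
Step 5 [EW]: N:wait,E:empty,S:wait,W:empty | queues: N=1 E=0 S=0 W=0
Step 6 [NS]: N:car5-GO,E:wait,S:empty,W:wait | queues: N=0 E=0 S=0 W=0

N: empty
E: empty
S: empty
W: empty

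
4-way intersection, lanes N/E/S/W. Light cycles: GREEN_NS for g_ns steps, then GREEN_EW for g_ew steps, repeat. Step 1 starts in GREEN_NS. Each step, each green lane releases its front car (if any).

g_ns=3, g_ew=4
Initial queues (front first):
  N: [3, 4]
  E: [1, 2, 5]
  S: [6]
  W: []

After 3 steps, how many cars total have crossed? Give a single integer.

Answer: 3

Derivation:
Step 1 [NS]: N:car3-GO,E:wait,S:car6-GO,W:wait | queues: N=1 E=3 S=0 W=0
Step 2 [NS]: N:car4-GO,E:wait,S:empty,W:wait | queues: N=0 E=3 S=0 W=0
Step 3 [NS]: N:empty,E:wait,S:empty,W:wait | queues: N=0 E=3 S=0 W=0
Cars crossed by step 3: 3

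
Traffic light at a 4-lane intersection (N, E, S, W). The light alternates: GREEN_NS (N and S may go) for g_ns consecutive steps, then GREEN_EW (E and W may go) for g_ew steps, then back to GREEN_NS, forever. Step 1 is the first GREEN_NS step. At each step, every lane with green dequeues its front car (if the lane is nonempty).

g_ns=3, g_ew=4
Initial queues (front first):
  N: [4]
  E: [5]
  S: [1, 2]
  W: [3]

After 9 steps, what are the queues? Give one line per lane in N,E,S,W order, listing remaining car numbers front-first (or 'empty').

Step 1 [NS]: N:car4-GO,E:wait,S:car1-GO,W:wait | queues: N=0 E=1 S=1 W=1
Step 2 [NS]: N:empty,E:wait,S:car2-GO,W:wait | queues: N=0 E=1 S=0 W=1
Step 3 [NS]: N:empty,E:wait,S:empty,W:wait | queues: N=0 E=1 S=0 W=1
Step 4 [EW]: N:wait,E:car5-GO,S:wait,W:car3-GO | queues: N=0 E=0 S=0 W=0

N: empty
E: empty
S: empty
W: empty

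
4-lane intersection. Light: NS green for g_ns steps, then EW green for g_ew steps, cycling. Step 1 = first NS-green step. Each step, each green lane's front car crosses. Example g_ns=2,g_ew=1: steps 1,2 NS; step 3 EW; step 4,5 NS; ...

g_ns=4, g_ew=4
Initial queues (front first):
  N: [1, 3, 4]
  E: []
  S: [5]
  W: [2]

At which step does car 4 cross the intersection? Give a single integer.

Step 1 [NS]: N:car1-GO,E:wait,S:car5-GO,W:wait | queues: N=2 E=0 S=0 W=1
Step 2 [NS]: N:car3-GO,E:wait,S:empty,W:wait | queues: N=1 E=0 S=0 W=1
Step 3 [NS]: N:car4-GO,E:wait,S:empty,W:wait | queues: N=0 E=0 S=0 W=1
Step 4 [NS]: N:empty,E:wait,S:empty,W:wait | queues: N=0 E=0 S=0 W=1
Step 5 [EW]: N:wait,E:empty,S:wait,W:car2-GO | queues: N=0 E=0 S=0 W=0
Car 4 crosses at step 3

3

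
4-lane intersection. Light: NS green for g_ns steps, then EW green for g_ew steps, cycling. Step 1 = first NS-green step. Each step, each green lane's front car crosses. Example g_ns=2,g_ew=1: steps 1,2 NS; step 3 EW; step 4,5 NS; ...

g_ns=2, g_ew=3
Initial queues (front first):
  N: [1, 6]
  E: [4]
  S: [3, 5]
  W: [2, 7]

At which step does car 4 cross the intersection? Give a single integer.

Step 1 [NS]: N:car1-GO,E:wait,S:car3-GO,W:wait | queues: N=1 E=1 S=1 W=2
Step 2 [NS]: N:car6-GO,E:wait,S:car5-GO,W:wait | queues: N=0 E=1 S=0 W=2
Step 3 [EW]: N:wait,E:car4-GO,S:wait,W:car2-GO | queues: N=0 E=0 S=0 W=1
Step 4 [EW]: N:wait,E:empty,S:wait,W:car7-GO | queues: N=0 E=0 S=0 W=0
Car 4 crosses at step 3

3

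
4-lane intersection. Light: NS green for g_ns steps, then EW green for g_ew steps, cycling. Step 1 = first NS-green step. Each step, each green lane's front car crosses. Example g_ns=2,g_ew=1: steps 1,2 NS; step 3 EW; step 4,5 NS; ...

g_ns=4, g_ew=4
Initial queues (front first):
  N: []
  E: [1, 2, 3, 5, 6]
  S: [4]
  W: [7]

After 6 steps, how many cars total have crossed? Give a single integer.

Step 1 [NS]: N:empty,E:wait,S:car4-GO,W:wait | queues: N=0 E=5 S=0 W=1
Step 2 [NS]: N:empty,E:wait,S:empty,W:wait | queues: N=0 E=5 S=0 W=1
Step 3 [NS]: N:empty,E:wait,S:empty,W:wait | queues: N=0 E=5 S=0 W=1
Step 4 [NS]: N:empty,E:wait,S:empty,W:wait | queues: N=0 E=5 S=0 W=1
Step 5 [EW]: N:wait,E:car1-GO,S:wait,W:car7-GO | queues: N=0 E=4 S=0 W=0
Step 6 [EW]: N:wait,E:car2-GO,S:wait,W:empty | queues: N=0 E=3 S=0 W=0
Cars crossed by step 6: 4

Answer: 4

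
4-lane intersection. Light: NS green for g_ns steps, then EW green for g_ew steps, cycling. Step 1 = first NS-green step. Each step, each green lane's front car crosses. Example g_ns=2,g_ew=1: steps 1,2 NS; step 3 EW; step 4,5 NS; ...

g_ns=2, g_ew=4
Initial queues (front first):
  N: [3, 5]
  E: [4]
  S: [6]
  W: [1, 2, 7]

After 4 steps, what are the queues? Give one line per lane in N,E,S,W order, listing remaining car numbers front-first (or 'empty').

Step 1 [NS]: N:car3-GO,E:wait,S:car6-GO,W:wait | queues: N=1 E=1 S=0 W=3
Step 2 [NS]: N:car5-GO,E:wait,S:empty,W:wait | queues: N=0 E=1 S=0 W=3
Step 3 [EW]: N:wait,E:car4-GO,S:wait,W:car1-GO | queues: N=0 E=0 S=0 W=2
Step 4 [EW]: N:wait,E:empty,S:wait,W:car2-GO | queues: N=0 E=0 S=0 W=1

N: empty
E: empty
S: empty
W: 7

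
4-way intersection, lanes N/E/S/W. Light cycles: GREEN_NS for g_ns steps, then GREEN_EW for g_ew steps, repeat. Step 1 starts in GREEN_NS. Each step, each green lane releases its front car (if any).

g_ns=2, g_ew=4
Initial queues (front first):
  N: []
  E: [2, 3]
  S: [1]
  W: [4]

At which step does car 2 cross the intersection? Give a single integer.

Step 1 [NS]: N:empty,E:wait,S:car1-GO,W:wait | queues: N=0 E=2 S=0 W=1
Step 2 [NS]: N:empty,E:wait,S:empty,W:wait | queues: N=0 E=2 S=0 W=1
Step 3 [EW]: N:wait,E:car2-GO,S:wait,W:car4-GO | queues: N=0 E=1 S=0 W=0
Step 4 [EW]: N:wait,E:car3-GO,S:wait,W:empty | queues: N=0 E=0 S=0 W=0
Car 2 crosses at step 3

3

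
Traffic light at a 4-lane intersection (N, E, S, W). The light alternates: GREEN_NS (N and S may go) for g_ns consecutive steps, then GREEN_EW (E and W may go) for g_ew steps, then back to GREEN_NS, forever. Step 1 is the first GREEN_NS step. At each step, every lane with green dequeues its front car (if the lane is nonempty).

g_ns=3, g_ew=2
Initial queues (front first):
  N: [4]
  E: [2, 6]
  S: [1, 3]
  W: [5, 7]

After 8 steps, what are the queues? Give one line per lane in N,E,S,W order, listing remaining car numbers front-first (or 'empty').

Step 1 [NS]: N:car4-GO,E:wait,S:car1-GO,W:wait | queues: N=0 E=2 S=1 W=2
Step 2 [NS]: N:empty,E:wait,S:car3-GO,W:wait | queues: N=0 E=2 S=0 W=2
Step 3 [NS]: N:empty,E:wait,S:empty,W:wait | queues: N=0 E=2 S=0 W=2
Step 4 [EW]: N:wait,E:car2-GO,S:wait,W:car5-GO | queues: N=0 E=1 S=0 W=1
Step 5 [EW]: N:wait,E:car6-GO,S:wait,W:car7-GO | queues: N=0 E=0 S=0 W=0

N: empty
E: empty
S: empty
W: empty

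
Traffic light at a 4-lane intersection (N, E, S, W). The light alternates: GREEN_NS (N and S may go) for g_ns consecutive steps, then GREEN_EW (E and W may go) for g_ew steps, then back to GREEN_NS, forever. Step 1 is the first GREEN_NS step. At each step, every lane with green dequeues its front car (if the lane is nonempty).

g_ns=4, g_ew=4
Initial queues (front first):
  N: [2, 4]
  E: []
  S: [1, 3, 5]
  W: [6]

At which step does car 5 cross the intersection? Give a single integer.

Step 1 [NS]: N:car2-GO,E:wait,S:car1-GO,W:wait | queues: N=1 E=0 S=2 W=1
Step 2 [NS]: N:car4-GO,E:wait,S:car3-GO,W:wait | queues: N=0 E=0 S=1 W=1
Step 3 [NS]: N:empty,E:wait,S:car5-GO,W:wait | queues: N=0 E=0 S=0 W=1
Step 4 [NS]: N:empty,E:wait,S:empty,W:wait | queues: N=0 E=0 S=0 W=1
Step 5 [EW]: N:wait,E:empty,S:wait,W:car6-GO | queues: N=0 E=0 S=0 W=0
Car 5 crosses at step 3

3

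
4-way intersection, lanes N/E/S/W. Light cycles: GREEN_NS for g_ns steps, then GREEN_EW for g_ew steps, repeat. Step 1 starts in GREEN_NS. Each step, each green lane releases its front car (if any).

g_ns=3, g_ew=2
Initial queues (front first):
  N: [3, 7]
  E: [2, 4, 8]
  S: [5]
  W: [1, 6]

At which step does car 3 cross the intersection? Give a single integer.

Step 1 [NS]: N:car3-GO,E:wait,S:car5-GO,W:wait | queues: N=1 E=3 S=0 W=2
Step 2 [NS]: N:car7-GO,E:wait,S:empty,W:wait | queues: N=0 E=3 S=0 W=2
Step 3 [NS]: N:empty,E:wait,S:empty,W:wait | queues: N=0 E=3 S=0 W=2
Step 4 [EW]: N:wait,E:car2-GO,S:wait,W:car1-GO | queues: N=0 E=2 S=0 W=1
Step 5 [EW]: N:wait,E:car4-GO,S:wait,W:car6-GO | queues: N=0 E=1 S=0 W=0
Step 6 [NS]: N:empty,E:wait,S:empty,W:wait | queues: N=0 E=1 S=0 W=0
Step 7 [NS]: N:empty,E:wait,S:empty,W:wait | queues: N=0 E=1 S=0 W=0
Step 8 [NS]: N:empty,E:wait,S:empty,W:wait | queues: N=0 E=1 S=0 W=0
Step 9 [EW]: N:wait,E:car8-GO,S:wait,W:empty | queues: N=0 E=0 S=0 W=0
Car 3 crosses at step 1

1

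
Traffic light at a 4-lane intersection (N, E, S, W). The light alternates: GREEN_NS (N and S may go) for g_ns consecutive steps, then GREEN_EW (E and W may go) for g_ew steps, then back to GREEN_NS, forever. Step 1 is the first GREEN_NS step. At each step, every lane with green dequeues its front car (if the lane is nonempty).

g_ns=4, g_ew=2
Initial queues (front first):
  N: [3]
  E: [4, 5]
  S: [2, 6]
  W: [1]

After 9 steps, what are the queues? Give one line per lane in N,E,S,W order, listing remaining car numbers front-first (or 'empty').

Step 1 [NS]: N:car3-GO,E:wait,S:car2-GO,W:wait | queues: N=0 E=2 S=1 W=1
Step 2 [NS]: N:empty,E:wait,S:car6-GO,W:wait | queues: N=0 E=2 S=0 W=1
Step 3 [NS]: N:empty,E:wait,S:empty,W:wait | queues: N=0 E=2 S=0 W=1
Step 4 [NS]: N:empty,E:wait,S:empty,W:wait | queues: N=0 E=2 S=0 W=1
Step 5 [EW]: N:wait,E:car4-GO,S:wait,W:car1-GO | queues: N=0 E=1 S=0 W=0
Step 6 [EW]: N:wait,E:car5-GO,S:wait,W:empty | queues: N=0 E=0 S=0 W=0

N: empty
E: empty
S: empty
W: empty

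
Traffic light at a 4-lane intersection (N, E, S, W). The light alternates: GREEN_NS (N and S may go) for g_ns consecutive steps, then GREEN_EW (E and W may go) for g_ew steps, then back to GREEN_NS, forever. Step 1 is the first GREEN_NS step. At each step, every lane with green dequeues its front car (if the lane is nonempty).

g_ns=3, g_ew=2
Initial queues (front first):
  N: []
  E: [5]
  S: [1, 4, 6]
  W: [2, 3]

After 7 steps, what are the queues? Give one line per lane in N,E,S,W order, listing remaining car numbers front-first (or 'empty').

Step 1 [NS]: N:empty,E:wait,S:car1-GO,W:wait | queues: N=0 E=1 S=2 W=2
Step 2 [NS]: N:empty,E:wait,S:car4-GO,W:wait | queues: N=0 E=1 S=1 W=2
Step 3 [NS]: N:empty,E:wait,S:car6-GO,W:wait | queues: N=0 E=1 S=0 W=2
Step 4 [EW]: N:wait,E:car5-GO,S:wait,W:car2-GO | queues: N=0 E=0 S=0 W=1
Step 5 [EW]: N:wait,E:empty,S:wait,W:car3-GO | queues: N=0 E=0 S=0 W=0

N: empty
E: empty
S: empty
W: empty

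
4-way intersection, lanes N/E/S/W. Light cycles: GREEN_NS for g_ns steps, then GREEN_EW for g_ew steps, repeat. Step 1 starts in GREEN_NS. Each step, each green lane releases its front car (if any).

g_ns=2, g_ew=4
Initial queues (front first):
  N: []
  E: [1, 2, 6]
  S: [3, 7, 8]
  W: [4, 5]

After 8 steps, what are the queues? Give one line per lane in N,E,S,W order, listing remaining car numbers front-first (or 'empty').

Step 1 [NS]: N:empty,E:wait,S:car3-GO,W:wait | queues: N=0 E=3 S=2 W=2
Step 2 [NS]: N:empty,E:wait,S:car7-GO,W:wait | queues: N=0 E=3 S=1 W=2
Step 3 [EW]: N:wait,E:car1-GO,S:wait,W:car4-GO | queues: N=0 E=2 S=1 W=1
Step 4 [EW]: N:wait,E:car2-GO,S:wait,W:car5-GO | queues: N=0 E=1 S=1 W=0
Step 5 [EW]: N:wait,E:car6-GO,S:wait,W:empty | queues: N=0 E=0 S=1 W=0
Step 6 [EW]: N:wait,E:empty,S:wait,W:empty | queues: N=0 E=0 S=1 W=0
Step 7 [NS]: N:empty,E:wait,S:car8-GO,W:wait | queues: N=0 E=0 S=0 W=0

N: empty
E: empty
S: empty
W: empty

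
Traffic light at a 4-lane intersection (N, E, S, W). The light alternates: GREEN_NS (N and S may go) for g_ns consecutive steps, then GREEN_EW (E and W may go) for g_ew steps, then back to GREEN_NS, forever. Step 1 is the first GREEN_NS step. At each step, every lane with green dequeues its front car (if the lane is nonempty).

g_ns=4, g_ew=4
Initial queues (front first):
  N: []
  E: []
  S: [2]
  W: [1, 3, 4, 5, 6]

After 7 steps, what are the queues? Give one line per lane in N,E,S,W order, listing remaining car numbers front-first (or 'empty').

Step 1 [NS]: N:empty,E:wait,S:car2-GO,W:wait | queues: N=0 E=0 S=0 W=5
Step 2 [NS]: N:empty,E:wait,S:empty,W:wait | queues: N=0 E=0 S=0 W=5
Step 3 [NS]: N:empty,E:wait,S:empty,W:wait | queues: N=0 E=0 S=0 W=5
Step 4 [NS]: N:empty,E:wait,S:empty,W:wait | queues: N=0 E=0 S=0 W=5
Step 5 [EW]: N:wait,E:empty,S:wait,W:car1-GO | queues: N=0 E=0 S=0 W=4
Step 6 [EW]: N:wait,E:empty,S:wait,W:car3-GO | queues: N=0 E=0 S=0 W=3
Step 7 [EW]: N:wait,E:empty,S:wait,W:car4-GO | queues: N=0 E=0 S=0 W=2

N: empty
E: empty
S: empty
W: 5 6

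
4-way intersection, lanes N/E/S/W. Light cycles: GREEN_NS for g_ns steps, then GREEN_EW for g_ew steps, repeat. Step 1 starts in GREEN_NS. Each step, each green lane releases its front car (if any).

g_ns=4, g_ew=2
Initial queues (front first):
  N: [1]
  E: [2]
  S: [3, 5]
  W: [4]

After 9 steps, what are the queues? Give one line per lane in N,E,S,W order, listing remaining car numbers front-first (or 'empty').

Step 1 [NS]: N:car1-GO,E:wait,S:car3-GO,W:wait | queues: N=0 E=1 S=1 W=1
Step 2 [NS]: N:empty,E:wait,S:car5-GO,W:wait | queues: N=0 E=1 S=0 W=1
Step 3 [NS]: N:empty,E:wait,S:empty,W:wait | queues: N=0 E=1 S=0 W=1
Step 4 [NS]: N:empty,E:wait,S:empty,W:wait | queues: N=0 E=1 S=0 W=1
Step 5 [EW]: N:wait,E:car2-GO,S:wait,W:car4-GO | queues: N=0 E=0 S=0 W=0

N: empty
E: empty
S: empty
W: empty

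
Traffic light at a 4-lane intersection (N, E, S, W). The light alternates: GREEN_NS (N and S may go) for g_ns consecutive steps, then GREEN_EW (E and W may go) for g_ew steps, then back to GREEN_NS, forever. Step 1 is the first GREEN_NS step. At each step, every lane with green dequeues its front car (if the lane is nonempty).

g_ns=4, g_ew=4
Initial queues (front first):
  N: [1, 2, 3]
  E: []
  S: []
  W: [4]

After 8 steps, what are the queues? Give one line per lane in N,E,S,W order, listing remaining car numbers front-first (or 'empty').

Step 1 [NS]: N:car1-GO,E:wait,S:empty,W:wait | queues: N=2 E=0 S=0 W=1
Step 2 [NS]: N:car2-GO,E:wait,S:empty,W:wait | queues: N=1 E=0 S=0 W=1
Step 3 [NS]: N:car3-GO,E:wait,S:empty,W:wait | queues: N=0 E=0 S=0 W=1
Step 4 [NS]: N:empty,E:wait,S:empty,W:wait | queues: N=0 E=0 S=0 W=1
Step 5 [EW]: N:wait,E:empty,S:wait,W:car4-GO | queues: N=0 E=0 S=0 W=0

N: empty
E: empty
S: empty
W: empty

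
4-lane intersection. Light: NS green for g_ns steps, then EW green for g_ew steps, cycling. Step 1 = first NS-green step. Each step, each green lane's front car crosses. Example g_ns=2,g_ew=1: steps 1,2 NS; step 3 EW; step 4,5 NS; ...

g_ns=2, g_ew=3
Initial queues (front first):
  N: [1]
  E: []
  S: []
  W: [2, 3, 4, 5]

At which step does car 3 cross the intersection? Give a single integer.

Step 1 [NS]: N:car1-GO,E:wait,S:empty,W:wait | queues: N=0 E=0 S=0 W=4
Step 2 [NS]: N:empty,E:wait,S:empty,W:wait | queues: N=0 E=0 S=0 W=4
Step 3 [EW]: N:wait,E:empty,S:wait,W:car2-GO | queues: N=0 E=0 S=0 W=3
Step 4 [EW]: N:wait,E:empty,S:wait,W:car3-GO | queues: N=0 E=0 S=0 W=2
Step 5 [EW]: N:wait,E:empty,S:wait,W:car4-GO | queues: N=0 E=0 S=0 W=1
Step 6 [NS]: N:empty,E:wait,S:empty,W:wait | queues: N=0 E=0 S=0 W=1
Step 7 [NS]: N:empty,E:wait,S:empty,W:wait | queues: N=0 E=0 S=0 W=1
Step 8 [EW]: N:wait,E:empty,S:wait,W:car5-GO | queues: N=0 E=0 S=0 W=0
Car 3 crosses at step 4

4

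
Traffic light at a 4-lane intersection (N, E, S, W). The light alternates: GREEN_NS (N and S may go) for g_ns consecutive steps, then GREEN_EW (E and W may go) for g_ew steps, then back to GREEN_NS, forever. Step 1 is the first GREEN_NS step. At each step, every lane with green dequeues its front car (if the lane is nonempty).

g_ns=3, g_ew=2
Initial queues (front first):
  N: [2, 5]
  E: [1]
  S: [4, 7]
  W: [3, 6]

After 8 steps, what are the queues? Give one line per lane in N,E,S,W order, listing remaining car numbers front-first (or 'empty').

Step 1 [NS]: N:car2-GO,E:wait,S:car4-GO,W:wait | queues: N=1 E=1 S=1 W=2
Step 2 [NS]: N:car5-GO,E:wait,S:car7-GO,W:wait | queues: N=0 E=1 S=0 W=2
Step 3 [NS]: N:empty,E:wait,S:empty,W:wait | queues: N=0 E=1 S=0 W=2
Step 4 [EW]: N:wait,E:car1-GO,S:wait,W:car3-GO | queues: N=0 E=0 S=0 W=1
Step 5 [EW]: N:wait,E:empty,S:wait,W:car6-GO | queues: N=0 E=0 S=0 W=0

N: empty
E: empty
S: empty
W: empty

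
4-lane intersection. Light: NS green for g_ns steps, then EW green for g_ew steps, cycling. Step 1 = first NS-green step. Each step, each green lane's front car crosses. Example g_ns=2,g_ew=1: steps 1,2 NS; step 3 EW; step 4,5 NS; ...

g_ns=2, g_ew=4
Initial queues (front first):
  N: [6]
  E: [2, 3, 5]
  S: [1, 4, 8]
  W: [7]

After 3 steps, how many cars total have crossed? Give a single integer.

Answer: 5

Derivation:
Step 1 [NS]: N:car6-GO,E:wait,S:car1-GO,W:wait | queues: N=0 E=3 S=2 W=1
Step 2 [NS]: N:empty,E:wait,S:car4-GO,W:wait | queues: N=0 E=3 S=1 W=1
Step 3 [EW]: N:wait,E:car2-GO,S:wait,W:car7-GO | queues: N=0 E=2 S=1 W=0
Cars crossed by step 3: 5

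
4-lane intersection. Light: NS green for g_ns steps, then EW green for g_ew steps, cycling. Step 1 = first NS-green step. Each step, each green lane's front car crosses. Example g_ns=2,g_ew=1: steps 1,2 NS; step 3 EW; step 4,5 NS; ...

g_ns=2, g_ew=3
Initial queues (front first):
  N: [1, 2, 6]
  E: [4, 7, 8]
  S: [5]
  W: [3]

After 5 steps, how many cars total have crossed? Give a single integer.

Answer: 7

Derivation:
Step 1 [NS]: N:car1-GO,E:wait,S:car5-GO,W:wait | queues: N=2 E=3 S=0 W=1
Step 2 [NS]: N:car2-GO,E:wait,S:empty,W:wait | queues: N=1 E=3 S=0 W=1
Step 3 [EW]: N:wait,E:car4-GO,S:wait,W:car3-GO | queues: N=1 E=2 S=0 W=0
Step 4 [EW]: N:wait,E:car7-GO,S:wait,W:empty | queues: N=1 E=1 S=0 W=0
Step 5 [EW]: N:wait,E:car8-GO,S:wait,W:empty | queues: N=1 E=0 S=0 W=0
Cars crossed by step 5: 7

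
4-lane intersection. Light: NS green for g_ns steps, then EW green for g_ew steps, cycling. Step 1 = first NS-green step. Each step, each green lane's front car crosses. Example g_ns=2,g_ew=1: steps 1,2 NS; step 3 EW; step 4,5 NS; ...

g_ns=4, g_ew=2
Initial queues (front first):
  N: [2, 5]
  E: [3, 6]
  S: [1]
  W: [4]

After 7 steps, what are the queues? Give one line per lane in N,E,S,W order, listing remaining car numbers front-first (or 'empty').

Step 1 [NS]: N:car2-GO,E:wait,S:car1-GO,W:wait | queues: N=1 E=2 S=0 W=1
Step 2 [NS]: N:car5-GO,E:wait,S:empty,W:wait | queues: N=0 E=2 S=0 W=1
Step 3 [NS]: N:empty,E:wait,S:empty,W:wait | queues: N=0 E=2 S=0 W=1
Step 4 [NS]: N:empty,E:wait,S:empty,W:wait | queues: N=0 E=2 S=0 W=1
Step 5 [EW]: N:wait,E:car3-GO,S:wait,W:car4-GO | queues: N=0 E=1 S=0 W=0
Step 6 [EW]: N:wait,E:car6-GO,S:wait,W:empty | queues: N=0 E=0 S=0 W=0

N: empty
E: empty
S: empty
W: empty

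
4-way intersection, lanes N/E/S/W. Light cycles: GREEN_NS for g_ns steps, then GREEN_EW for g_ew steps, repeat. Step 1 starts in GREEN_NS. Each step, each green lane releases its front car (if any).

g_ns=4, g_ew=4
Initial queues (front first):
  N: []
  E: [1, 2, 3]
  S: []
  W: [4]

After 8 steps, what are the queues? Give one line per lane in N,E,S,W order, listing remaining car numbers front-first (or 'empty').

Step 1 [NS]: N:empty,E:wait,S:empty,W:wait | queues: N=0 E=3 S=0 W=1
Step 2 [NS]: N:empty,E:wait,S:empty,W:wait | queues: N=0 E=3 S=0 W=1
Step 3 [NS]: N:empty,E:wait,S:empty,W:wait | queues: N=0 E=3 S=0 W=1
Step 4 [NS]: N:empty,E:wait,S:empty,W:wait | queues: N=0 E=3 S=0 W=1
Step 5 [EW]: N:wait,E:car1-GO,S:wait,W:car4-GO | queues: N=0 E=2 S=0 W=0
Step 6 [EW]: N:wait,E:car2-GO,S:wait,W:empty | queues: N=0 E=1 S=0 W=0
Step 7 [EW]: N:wait,E:car3-GO,S:wait,W:empty | queues: N=0 E=0 S=0 W=0

N: empty
E: empty
S: empty
W: empty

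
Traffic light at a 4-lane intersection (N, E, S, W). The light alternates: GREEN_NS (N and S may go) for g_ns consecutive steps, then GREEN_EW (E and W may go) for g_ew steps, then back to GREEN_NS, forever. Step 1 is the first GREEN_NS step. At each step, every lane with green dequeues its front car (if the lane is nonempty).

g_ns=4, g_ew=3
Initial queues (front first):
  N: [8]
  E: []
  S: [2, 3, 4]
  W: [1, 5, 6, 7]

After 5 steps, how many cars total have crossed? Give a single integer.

Answer: 5

Derivation:
Step 1 [NS]: N:car8-GO,E:wait,S:car2-GO,W:wait | queues: N=0 E=0 S=2 W=4
Step 2 [NS]: N:empty,E:wait,S:car3-GO,W:wait | queues: N=0 E=0 S=1 W=4
Step 3 [NS]: N:empty,E:wait,S:car4-GO,W:wait | queues: N=0 E=0 S=0 W=4
Step 4 [NS]: N:empty,E:wait,S:empty,W:wait | queues: N=0 E=0 S=0 W=4
Step 5 [EW]: N:wait,E:empty,S:wait,W:car1-GO | queues: N=0 E=0 S=0 W=3
Cars crossed by step 5: 5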